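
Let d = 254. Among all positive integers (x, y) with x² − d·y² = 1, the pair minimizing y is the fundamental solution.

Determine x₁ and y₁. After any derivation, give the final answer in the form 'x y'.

√254 = [15; 1,14,1,30, …], period ℓ=4 (even) → k=3
step 0: (15, 1)  from 15·(1,0) + (0,1)
step 1: (16, 1)  from 1·(15,1) + (1,0)
step 2: (239, 15)  from 14·(16,1) + (15,1)
step 3: (255, 16)  from 1·(239,15) + (16,1)
(x₁, y₁) = (255, 16);  255² − 254·16² = 1 ✓

255 16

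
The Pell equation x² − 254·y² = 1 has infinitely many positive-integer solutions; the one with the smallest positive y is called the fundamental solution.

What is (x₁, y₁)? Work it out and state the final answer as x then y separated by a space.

√254 = [15; 1,14,1,30, …], period ℓ=4 (even) → k=3
step 0: (15, 1)  from 15·(1,0) + (0,1)
step 1: (16, 1)  from 1·(15,1) + (1,0)
step 2: (239, 15)  from 14·(16,1) + (15,1)
step 3: (255, 16)  from 1·(239,15) + (16,1)
fundamental: x₁=255, y₁=16  (since 65025 − 254·256 = 1)

255 16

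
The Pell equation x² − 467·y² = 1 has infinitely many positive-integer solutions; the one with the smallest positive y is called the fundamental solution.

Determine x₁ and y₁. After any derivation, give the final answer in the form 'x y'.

1625626 75225

[21; 1,1,1,1,3,…,1,1,42] for √467; ℓ=14 ⇒ convergent index 13
a_0=21:  p_0=21·1+0=21,  q_0=21·0+1=1
a_1=1:  p_1=1·21+1=22,  q_1=1·1+0=1
a_2=1:  p_2=1·22+21=43,  q_2=1·1+1=2
a_3=1:  p_3=1·43+22=65,  q_3=1·2+1=3
a_4=1:  p_4=1·65+43=108,  q_4=1·3+2=5
a_5=3:  p_5=3·108+65=389,  q_5=3·5+3=18
a_6=3:  p_6=3·389+108=1275,  q_6=3·18+5=59
a_7=21:  p_7=21·1275+389=27164,  q_7=21·59+18=1257
a_8=3:  p_8=3·27164+1275=82767,  q_8=3·1257+59=3830
a_9=3:  p_9=3·82767+27164=275465,  q_9=3·3830+1257=12747
…
a_11=1:  p_11=1·358232+275465=633697,  q_11=1·16577+12747=29324
a_12=1:  p_12=1·633697+358232=991929,  q_12=1·29324+16577=45901
a_13=1:  p_13=1·991929+633697=1625626,  q_13=1·45901+29324=75225
fundamental: x₁=1625626, y₁=75225  (since 2642659891876 − 467·5658800625 = 1)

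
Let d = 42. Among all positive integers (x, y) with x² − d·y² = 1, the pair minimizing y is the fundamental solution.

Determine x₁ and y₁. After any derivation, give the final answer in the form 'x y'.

d=42: √d = [6; 2,12] (ℓ=2, even), read p_1/q_1
a_0=6:  p_0=6·1+0=6,  q_0=6·0+1=1
a_1=2:  p_1=2·6+1=13,  q_1=2·1+0=2
fundamental: x₁=13, y₁=2  (since 169 − 42·4 = 1)

13 2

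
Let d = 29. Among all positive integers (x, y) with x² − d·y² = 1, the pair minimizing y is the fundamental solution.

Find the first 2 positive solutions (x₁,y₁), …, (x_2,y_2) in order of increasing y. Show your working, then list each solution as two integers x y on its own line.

9801 1820
192119201 35675640

√29 = [5; 2,1,1,2,10, …], period ℓ=5 (odd) → k=9
step 0: (5, 1)  from 5·(1,0) + (0,1)
…
step 2: (16, 3)  from 1·(11,2) + (5,1)
step 3: (27, 5)  from 1·(16,3) + (11,2)
…
step 5: (727, 135)  from 10·(70,13) + (27,5)
…
step 7: (2251, 418)  from 1·(1524,283) + (727,135)
step 8: (3775, 701)  from 1·(2251,418) + (1524,283)
step 9: (9801, 1820)  from 2·(3775,701) + (2251,418)
(x₁, y₁) = (9801, 1820);  9801² − 29·1820² = 1 ✓
k=2:  x_2 = 9801·9801+29·1820·1820 = 192119201,  y_2 = 9801·1820+1820·9801 = 35675640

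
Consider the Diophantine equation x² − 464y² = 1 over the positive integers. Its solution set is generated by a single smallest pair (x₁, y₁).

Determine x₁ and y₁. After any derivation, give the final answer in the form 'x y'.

9801 455

[21; 1,1,5,1,1,1,5,1,1,42] for √464; ℓ=10 ⇒ convergent index 9
a_0=21:  p_0=21·1+0=21,  q_0=21·0+1=1
…
a_6=1:  p_6=1·517+280=797,  q_6=1·24+13=37
a_7=5:  p_7=5·797+517=4502,  q_7=5·37+24=209
a_8=1:  p_8=1·4502+797=5299,  q_8=1·209+37=246
a_9=1:  p_9=1·5299+4502=9801,  q_9=1·246+209=455
(x₁, y₁) = (9801, 455);  9801² − 464·455² = 1 ✓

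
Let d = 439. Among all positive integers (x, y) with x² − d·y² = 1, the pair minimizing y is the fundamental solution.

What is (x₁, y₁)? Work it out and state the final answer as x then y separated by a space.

440 21

√439 → a₀=20, period (1,19,1,40); ℓ=4 even so k=3
step 0: (20, 1)  from 20·(1,0) + (0,1)
…
step 2: (419, 20)  from 19·(21,1) + (20,1)
step 3: (440, 21)  from 1·(419,20) + (21,1)
(x₁, y₁) = (440, 21);  440² − 439·21² = 1 ✓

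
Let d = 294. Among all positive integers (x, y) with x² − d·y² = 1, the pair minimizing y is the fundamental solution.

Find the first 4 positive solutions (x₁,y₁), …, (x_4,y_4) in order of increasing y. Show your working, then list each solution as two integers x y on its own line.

√294 → a₀=17, period (6,1,4,1,6,34); ℓ=6 even so k=5
step 0: (17, 1)  from 17·(1,0) + (0,1)
…
step 4: (703, 41)  from 1·(583,34) + (120,7)
step 5: (4801, 280)  from 6·(703,41) + (583,34)
fundamental: x₁=4801, y₁=280  (since 23049601 − 294·78400 = 1)
k=2:  x_2 = 4801·4801+294·280·280 = 46099201,  y_2 = 4801·280+280·4801 = 2688560
k=3:  x_3 = 4801·46099201+294·280·2688560 = 442644523201,  y_3 = 4801·2688560+280·46099201 = 25815552840
k=4:  x_4 = 4801·442644523201+294·280·25815552840 = 4250272665676801,  y_4 = 4801·25815552840+280·442644523201 = 247880935681120

4801 280
46099201 2688560
442644523201 25815552840
4250272665676801 247880935681120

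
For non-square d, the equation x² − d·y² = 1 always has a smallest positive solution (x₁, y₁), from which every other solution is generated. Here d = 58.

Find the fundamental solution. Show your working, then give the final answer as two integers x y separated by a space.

d=58: √d = [7; 1,1,1,1,1,1,14] (ℓ=7, odd), read p_13/q_13
i=0: a=7 ⇒ p=7, q=1
i=1: a=1 ⇒ p=8, q=1
…
i=5: a=1 ⇒ p=61, q=8
i=6: a=1 ⇒ p=99, q=13
…
i=8: a=1 ⇒ p=1546, q=203
…
i=10: a=1 ⇒ p=4539, q=596
i=11: a=1 ⇒ p=7532, q=989
i=12: a=1 ⇒ p=12071, q=1585
i=13: a=1 ⇒ p=19603, q=2574
fundamental: x₁=19603, y₁=2574  (since 384277609 − 58·6625476 = 1)

19603 2574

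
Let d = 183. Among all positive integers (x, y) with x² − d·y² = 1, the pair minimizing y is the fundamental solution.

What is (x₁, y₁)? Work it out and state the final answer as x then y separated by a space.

487 36

d=183: √d = [13; 1,1,8,1,1,26] (ℓ=6, even), read p_5/q_5
step 0: (13, 1)  from 13·(1,0) + (0,1)
…
step 4: (257, 19)  from 1·(230,17) + (27,2)
step 5: (487, 36)  from 1·(257,19) + (230,17)
fundamental: x₁=487, y₁=36  (since 237169 − 183·1296 = 1)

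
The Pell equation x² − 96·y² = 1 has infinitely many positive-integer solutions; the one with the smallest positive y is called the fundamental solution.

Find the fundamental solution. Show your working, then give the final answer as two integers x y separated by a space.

49 5

√96 → a₀=9, period (1,3,1,18); ℓ=4 even so k=3
a_0=9:  p_0=9·1+0=9,  q_0=9·0+1=1
…
a_2=3:  p_2=3·10+9=39,  q_2=3·1+1=4
a_3=1:  p_3=1·39+10=49,  q_3=1·4+1=5
(x₁, y₁) = (49, 5);  49² − 96·5² = 1 ✓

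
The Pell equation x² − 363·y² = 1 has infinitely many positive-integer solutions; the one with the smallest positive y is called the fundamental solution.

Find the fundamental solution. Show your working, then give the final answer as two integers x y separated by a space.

[19; 19,38] for √363; ℓ=2 ⇒ convergent index 1
step 0: (19, 1)  from 19·(1,0) + (0,1)
step 1: (362, 19)  from 19·(19,1) + (1,0)
(x₁, y₁) = (362, 19);  362² − 363·19² = 1 ✓

362 19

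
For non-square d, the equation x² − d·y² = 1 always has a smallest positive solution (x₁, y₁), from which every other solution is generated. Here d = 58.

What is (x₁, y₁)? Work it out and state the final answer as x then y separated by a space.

19603 2574

√58 → a₀=7, period (1,1,1,1,1,1,14); ℓ=7 odd so k=13
step 0: (7, 1)  from 7·(1,0) + (0,1)
…
step 2: (15, 2)  from 1·(8,1) + (7,1)
…
step 4: (38, 5)  from 1·(23,3) + (15,2)
step 5: (61, 8)  from 1·(38,5) + (23,3)
…
step 7: (1447, 190)  from 14·(99,13) + (61,8)
…
step 11: (7532, 989)  from 1·(4539,596) + (2993,393)
step 12: (12071, 1585)  from 1·(7532,989) + (4539,596)
step 13: (19603, 2574)  from 1·(12071,1585) + (7532,989)
(x₁, y₁) = (19603, 2574);  19603² − 58·2574² = 1 ✓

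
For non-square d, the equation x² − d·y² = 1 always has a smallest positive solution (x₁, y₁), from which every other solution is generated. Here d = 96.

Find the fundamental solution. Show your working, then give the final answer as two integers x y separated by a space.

√96 = [9; 1,3,1,18, …], period ℓ=4 (even) → k=3
k=0  a_k=9  p_k/q_k = 9/1
k=1  a_k=1  p_k/q_k = 10/1
k=2  a_k=3  p_k/q_k = 39/4
k=3  a_k=1  p_k/q_k = 49/5
fundamental: x₁=49, y₁=5  (since 2401 − 96·25 = 1)

49 5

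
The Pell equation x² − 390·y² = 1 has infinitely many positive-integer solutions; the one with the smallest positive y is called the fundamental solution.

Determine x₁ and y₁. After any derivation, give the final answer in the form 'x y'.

[19; 1,2,1,38] for √390; ℓ=4 ⇒ convergent index 3
i=0: a=19 ⇒ p=19, q=1
i=1: a=1 ⇒ p=20, q=1
i=2: a=2 ⇒ p=59, q=3
i=3: a=1 ⇒ p=79, q=4
→ (79, 4).  Check: 79²=6241, 390·4²=6240, difference 1.

79 4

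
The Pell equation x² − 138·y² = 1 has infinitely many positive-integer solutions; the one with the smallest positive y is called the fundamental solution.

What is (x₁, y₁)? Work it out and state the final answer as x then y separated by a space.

√138 → a₀=11, period (1,2,1,22); ℓ=4 even so k=3
k=0  a_k=11  p_k/q_k = 11/1
k=1  a_k=1  p_k/q_k = 12/1
k=2  a_k=2  p_k/q_k = 35/3
k=3  a_k=1  p_k/q_k = 47/4
(x₁, y₁) = (47, 4);  47² − 138·4² = 1 ✓

47 4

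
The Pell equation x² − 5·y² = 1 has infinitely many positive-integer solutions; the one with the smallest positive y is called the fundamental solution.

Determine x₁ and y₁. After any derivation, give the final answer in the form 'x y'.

9 4

[2; 4] for √5; ℓ=1 ⇒ convergent index 1
k=0  a_k=2  p_k/q_k = 2/1
k=1  a_k=4  p_k/q_k = 9/4
→ (9, 4).  Check: 9²=81, 5·4²=80, difference 1.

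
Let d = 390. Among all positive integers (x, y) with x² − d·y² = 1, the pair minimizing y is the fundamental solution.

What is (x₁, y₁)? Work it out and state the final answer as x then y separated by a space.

d=390: √d = [19; 1,2,1,38] (ℓ=4, even), read p_3/q_3
k=0  a_k=19  p_k/q_k = 19/1
k=1  a_k=1  p_k/q_k = 20/1
k=2  a_k=2  p_k/q_k = 59/3
k=3  a_k=1  p_k/q_k = 79/4
(x₁, y₁) = (79, 4);  79² − 390·4² = 1 ✓

79 4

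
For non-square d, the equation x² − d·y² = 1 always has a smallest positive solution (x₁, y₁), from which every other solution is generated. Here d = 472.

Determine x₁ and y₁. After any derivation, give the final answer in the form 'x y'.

d=472: √d = [21; 1,2,1,1,1,…,2,1,42] (ℓ=14, even), read p_13/q_13
step 0: (21, 1)  from 21·(1,0) + (0,1)
step 1: (22, 1)  from 1·(21,1) + (1,0)
…
step 4: (152, 7)  from 1·(87,4) + (65,3)
step 5: (239, 11)  from 1·(152,7) + (87,4)
step 6: (1108, 51)  from 4·(239,11) + (152,7)
…
step 8: (24224, 1115)  from 4·(5779,266) + (1108,51)
step 9: (30003, 1381)  from 1·(24224,1115) + (5779,266)
…
step 11: (84230, 3877)  from 1·(54227,2496) + (30003,1381)
step 12: (222687, 10250)  from 2·(84230,3877) + (54227,2496)
step 13: (306917, 14127)  from 1·(222687,10250) + (84230,3877)
fundamental: x₁=306917, y₁=14127  (since 94198044889 − 472·199572129 = 1)

306917 14127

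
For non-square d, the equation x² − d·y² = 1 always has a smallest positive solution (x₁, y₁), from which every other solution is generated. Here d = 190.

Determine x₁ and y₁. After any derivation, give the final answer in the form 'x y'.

[13; 1,3,1,1,1,…,3,1,26] for √190; ℓ=14 ⇒ convergent index 13
i=0: a=13 ⇒ p=13, q=1
…
i=11: a=1 ⇒ p=11234, q=815
i=12: a=3 ⇒ p=40787, q=2959
i=13: a=1 ⇒ p=52021, q=3774
fundamental: x₁=52021, y₁=3774  (since 2706184441 − 190·14243076 = 1)

52021 3774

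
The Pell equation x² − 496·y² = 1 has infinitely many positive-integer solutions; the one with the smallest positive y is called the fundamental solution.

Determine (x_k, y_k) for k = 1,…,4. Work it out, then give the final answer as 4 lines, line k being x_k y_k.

d=496: √d = [22; 3,1,2,4,1,…,1,3,44] (ℓ=16, even), read p_15/q_15
step 0: (22, 1)  from 22·(1,0) + (0,1)
step 1: (67, 3)  from 3·(22,1) + (1,0)
…
step 3: (245, 11)  from 2·(89,4) + (67,3)
…
step 5: (1314, 59)  from 1·(1069,48) + (245,11)
step 6: (2383, 107)  from 1·(1314,59) + (1069,48)
step 7: (6080, 273)  from 2·(2383,107) + (1314,59)
step 8: (14543, 653)  from 2·(6080,273) + (2383,107)
step 9: (35166, 1579)  from 2·(14543,653) + (6080,273)
step 10: (49709, 2232)  from 1·(35166,1579) + (14543,653)
…
step 12: (389209, 17476)  from 4·(84875,3811) + (49709,2232)
step 13: (863293, 38763)  from 2·(389209,17476) + (84875,3811)
step 14: (1252502, 56239)  from 1·(863293,38763) + (389209,17476)
step 15: (4620799, 207480)  from 3·(1252502,56239) + (863293,38763)
fundamental: x₁=4620799, y₁=207480  (since 21351783398401 − 496·43047950400 = 1)
(4620799+207480√496)^2 = 42703566796801 + 1917446753040√496
(4620799+207480√496)^3 = 394649197502177907199 + 17720272078000750440√496
(4620799+207480√496)^4 = 3647189234337689639247667201 + 163763630995505661818050080√496

4620799 207480
42703566796801 1917446753040
394649197502177907199 17720272078000750440
3647189234337689639247667201 163763630995505661818050080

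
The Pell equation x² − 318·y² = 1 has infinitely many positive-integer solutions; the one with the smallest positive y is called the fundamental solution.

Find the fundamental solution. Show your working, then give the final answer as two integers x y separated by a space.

107 6

√318 → a₀=17, period (1,4,1,34); ℓ=4 even so k=3
a_0=17:  p_0=17·1+0=17,  q_0=17·0+1=1
a_1=1:  p_1=1·17+1=18,  q_1=1·1+0=1
a_2=4:  p_2=4·18+17=89,  q_2=4·1+1=5
a_3=1:  p_3=1·89+18=107,  q_3=1·5+1=6
(x₁, y₁) = (107, 6);  107² − 318·6² = 1 ✓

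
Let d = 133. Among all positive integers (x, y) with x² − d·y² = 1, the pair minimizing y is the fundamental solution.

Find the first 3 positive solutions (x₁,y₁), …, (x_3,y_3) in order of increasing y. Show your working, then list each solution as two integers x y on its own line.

2588599 224460
13401689565601 1162073863080
69383200415647777399 6016286479789825380

[11; 1,1,7,5,1,…,1,1,22] for √133; ℓ=16 ⇒ convergent index 15
step 0: (11, 1)  from 11·(1,0) + (0,1)
step 1: (12, 1)  from 1·(11,1) + (1,0)
step 2: (23, 2)  from 1·(12,1) + (11,1)
step 3: (173, 15)  from 7·(23,2) + (12,1)
…
step 5: (1061, 92)  from 1·(888,77) + (173,15)
step 6: (1949, 169)  from 1·(1061,92) + (888,77)
step 7: (3010, 261)  from 1·(1949,169) + (1061,92)
…
step 9: (10979, 952)  from 1·(7969,691) + (3010,261)
step 10: (18948, 1643)  from 1·(10979,952) + (7969,691)
step 11: (29927, 2595)  from 1·(18948,1643) + (10979,952)
step 12: (168583, 14618)  from 5·(29927,2595) + (18948,1643)
step 13: (1210008, 104921)  from 7·(168583,14618) + (29927,2595)
step 14: (1378591, 119539)  from 1·(1210008,104921) + (168583,14618)
step 15: (2588599, 224460)  from 1·(1378591,119539) + (1210008,104921)
fundamental: x₁=2588599, y₁=224460  (since 6700844782801 − 133·50382291600 = 1)
(x_2, y_2) = (2588599·2588599 + 133·224460·224460, 2588599·224460 + 224460·2588599) = (13401689565601, 1162073863080)
(x_3, y_3) = (2588599·13401689565601 + 133·224460·1162073863080, 2588599·1162073863080 + 224460·13401689565601) = (69383200415647777399, 6016286479789825380)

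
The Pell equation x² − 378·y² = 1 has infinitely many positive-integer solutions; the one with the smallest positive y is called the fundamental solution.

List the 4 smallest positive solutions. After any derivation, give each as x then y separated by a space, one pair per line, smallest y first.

8749 450
153090001 7874100
2678768828749 137781001350
46873096812360001 2410891953748200

√378 = [19; 2,3,1,4,1,3,2,38, …], period ℓ=8 (even) → k=7
a_0=19:  p_0=19·1+0=19,  q_0=19·0+1=1
a_1=2:  p_1=2·19+1=39,  q_1=2·1+0=2
a_2=3:  p_2=3·39+19=136,  q_2=3·2+1=7
a_3=1:  p_3=1·136+39=175,  q_3=1·7+2=9
a_4=4:  p_4=4·175+136=836,  q_4=4·9+7=43
a_5=1:  p_5=1·836+175=1011,  q_5=1·43+9=52
a_6=3:  p_6=3·1011+836=3869,  q_6=3·52+43=199
a_7=2:  p_7=2·3869+1011=8749,  q_7=2·199+52=450
→ (8749, 450).  Check: 8749²=76545001, 378·450²=76545000, difference 1.
n=2: (8749,450)∘(8749,450) = (8749·8749+378·450·450, 8749·450+450·8749) = (153090001,7874100)
n=3: (153090001,7874100)∘(8749,450) = (8749·153090001+378·450·7874100, 8749·7874100+450·153090001) = (2678768828749,137781001350)
n=4: (2678768828749,137781001350)∘(8749,450) = (8749·2678768828749+378·450·137781001350, 8749·137781001350+450·2678768828749) = (46873096812360001,2410891953748200)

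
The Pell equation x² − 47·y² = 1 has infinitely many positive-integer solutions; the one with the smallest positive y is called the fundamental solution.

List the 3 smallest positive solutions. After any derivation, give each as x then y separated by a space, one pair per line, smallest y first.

√47 → a₀=6, period (1,5,1,12); ℓ=4 even so k=3
step 0: (6, 1)  from 6·(1,0) + (0,1)
…
step 2: (41, 6)  from 5·(7,1) + (6,1)
step 3: (48, 7)  from 1·(41,6) + (7,1)
(x₁, y₁) = (48, 7);  48² − 47·7² = 1 ✓
n=2: (48,7)∘(48,7) = (48·48+47·7·7, 48·7+7·48) = (4607,672)
n=3: (4607,672)∘(48,7) = (48·4607+47·7·672, 48·672+7·4607) = (442224,64505)

48 7
4607 672
442224 64505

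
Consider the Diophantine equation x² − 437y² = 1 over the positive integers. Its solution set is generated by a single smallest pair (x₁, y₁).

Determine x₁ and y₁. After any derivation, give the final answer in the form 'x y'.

[20; 1,9,2,9,1,40] for √437; ℓ=6 ⇒ convergent index 5
step 0: (20, 1)  from 20·(1,0) + (0,1)
…
step 4: (4160, 199)  from 9·(439,21) + (209,10)
step 5: (4599, 220)  from 1·(4160,199) + (439,21)
→ (4599, 220).  Check: 4599²=21150801, 437·220²=21150800, difference 1.

4599 220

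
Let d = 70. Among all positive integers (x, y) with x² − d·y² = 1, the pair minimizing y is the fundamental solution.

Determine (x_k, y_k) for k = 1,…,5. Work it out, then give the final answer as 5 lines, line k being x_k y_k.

d=70: √d = [8; 2,1,2,1,2,16] (ℓ=6, even), read p_5/q_5
k=0  a_k=8  p_k/q_k = 8/1
…
k=2  a_k=1  p_k/q_k = 25/3
k=3  a_k=2  p_k/q_k = 67/8
k=4  a_k=1  p_k/q_k = 92/11
k=5  a_k=2  p_k/q_k = 251/30
(x₁, y₁) = (251, 30);  251² − 70·30² = 1 ✓
n=2: (251,30)∘(251,30) = (251·251+70·30·30, 251·30+30·251) = (126001,15060)
n=3: (126001,15060)∘(251,30) = (251·126001+70·30·15060, 251·15060+30·126001) = (63252251,7560090)
n=4: (63252251,7560090)∘(251,30) = (251·63252251+70·30·7560090, 251·7560090+30·63252251) = (31752504001,3795150120)
n=5: (31752504001,3795150120)∘(251,30) = (251·31752504001+70·30·3795150120, 251·3795150120+30·31752504001) = (15939693756251,1905157800150)

251 30
126001 15060
63252251 7560090
31752504001 3795150120
15939693756251 1905157800150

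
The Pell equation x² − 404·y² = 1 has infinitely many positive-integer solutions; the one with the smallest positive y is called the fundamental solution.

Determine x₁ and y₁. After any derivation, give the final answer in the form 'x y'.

√404 = [20; 10,40, …], period ℓ=2 (even) → k=1
i=0: a=20 ⇒ p=20, q=1
i=1: a=10 ⇒ p=201, q=10
fundamental: x₁=201, y₁=10  (since 40401 − 404·100 = 1)

201 10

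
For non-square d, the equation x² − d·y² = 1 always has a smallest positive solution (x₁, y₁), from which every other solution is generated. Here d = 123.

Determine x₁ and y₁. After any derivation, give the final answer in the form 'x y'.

√123 → a₀=11, period (11,22); ℓ=2 even so k=1
i=0: a=11 ⇒ p=11, q=1
i=1: a=11 ⇒ p=122, q=11
fundamental: x₁=122, y₁=11  (since 14884 − 123·121 = 1)

122 11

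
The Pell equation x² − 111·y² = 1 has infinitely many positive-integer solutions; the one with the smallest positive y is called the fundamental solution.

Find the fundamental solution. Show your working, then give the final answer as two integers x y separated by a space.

[10; 1,1,6,1,1,20] for √111; ℓ=6 ⇒ convergent index 5
i=0: a=10 ⇒ p=10, q=1
i=1: a=1 ⇒ p=11, q=1
…
i=4: a=1 ⇒ p=158, q=15
i=5: a=1 ⇒ p=295, q=28
(x₁, y₁) = (295, 28);  295² − 111·28² = 1 ✓

295 28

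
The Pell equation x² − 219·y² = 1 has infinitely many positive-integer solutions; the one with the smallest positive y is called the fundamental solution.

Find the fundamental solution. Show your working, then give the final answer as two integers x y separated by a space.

[14; 1,3,1,28] for √219; ℓ=4 ⇒ convergent index 3
k=0  a_k=14  p_k/q_k = 14/1
…
k=2  a_k=3  p_k/q_k = 59/4
k=3  a_k=1  p_k/q_k = 74/5
→ (74, 5).  Check: 74²=5476, 219·5²=5475, difference 1.

74 5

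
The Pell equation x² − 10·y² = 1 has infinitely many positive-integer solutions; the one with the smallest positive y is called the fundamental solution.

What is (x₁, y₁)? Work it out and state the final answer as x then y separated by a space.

19 6

√10 = [3; 6, …], period ℓ=1 (odd) → k=1
k=0  a_k=3  p_k/q_k = 3/1
k=1  a_k=6  p_k/q_k = 19/6
→ (19, 6).  Check: 19²=361, 10·6²=360, difference 1.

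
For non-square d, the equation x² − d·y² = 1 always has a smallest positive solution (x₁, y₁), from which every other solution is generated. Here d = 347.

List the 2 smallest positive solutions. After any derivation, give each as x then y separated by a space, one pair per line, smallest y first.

641602 34443
823306252807 44197395372

√347 = [18; 1,1,1,2,4,…,1,1,36, …], period ℓ=14 (even) → k=13
k=0  a_k=18  p_k/q_k = 18/1
k=1  a_k=1  p_k/q_k = 19/1
k=2  a_k=1  p_k/q_k = 37/2
…
k=4  a_k=2  p_k/q_k = 149/8
…
k=6  a_k=1  p_k/q_k = 801/43
k=7  a_k=17  p_k/q_k = 14269/766
k=8  a_k=1  p_k/q_k = 15070/809
k=9  a_k=4  p_k/q_k = 74549/4002
k=10  a_k=2  p_k/q_k = 164168/8813
k=11  a_k=1  p_k/q_k = 238717/12815
k=12  a_k=1  p_k/q_k = 402885/21628
k=13  a_k=1  p_k/q_k = 641602/34443
(x₁, y₁) = (641602, 34443);  641602² − 347·34443² = 1 ✓
k=2:  x_2 = 641602·641602+347·34443·34443 = 823306252807,  y_2 = 641602·34443+34443·641602 = 44197395372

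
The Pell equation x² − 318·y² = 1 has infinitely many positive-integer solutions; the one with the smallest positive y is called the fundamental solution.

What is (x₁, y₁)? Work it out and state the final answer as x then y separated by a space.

107 6

√318 = [17; 1,4,1,34, …], period ℓ=4 (even) → k=3
k=0  a_k=17  p_k/q_k = 17/1
k=1  a_k=1  p_k/q_k = 18/1
k=2  a_k=4  p_k/q_k = 89/5
k=3  a_k=1  p_k/q_k = 107/6
→ (107, 6).  Check: 107²=11449, 318·6²=11448, difference 1.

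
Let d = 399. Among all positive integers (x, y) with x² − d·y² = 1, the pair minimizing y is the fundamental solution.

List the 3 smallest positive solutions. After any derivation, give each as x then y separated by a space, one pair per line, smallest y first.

√399 → a₀=19, period (1,38); ℓ=2 even so k=1
step 0: (19, 1)  from 19·(1,0) + (0,1)
step 1: (20, 1)  from 1·(19,1) + (1,0)
(x₁, y₁) = (20, 1);  20² − 399·1² = 1 ✓
(x_2, y_2) = (20·20 + 399·1·1, 20·1 + 1·20) = (799, 40)
(x_3, y_3) = (20·799 + 399·1·40, 20·40 + 1·799) = (31940, 1599)

20 1
799 40
31940 1599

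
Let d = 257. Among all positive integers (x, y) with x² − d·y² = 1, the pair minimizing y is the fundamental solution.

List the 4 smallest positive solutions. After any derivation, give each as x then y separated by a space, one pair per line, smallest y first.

513 32
526337 32832
540021249 33685600
554061275137 34561392768

[16; 32] for √257; ℓ=1 ⇒ convergent index 1
a_0=16:  p_0=16·1+0=16,  q_0=16·0+1=1
a_1=32:  p_1=32·16+1=513,  q_1=32·1+0=32
(x₁, y₁) = (513, 32);  513² − 257·32² = 1 ✓
(x_2, y_2) = (513·513 + 257·32·32, 513·32 + 32·513) = (526337, 32832)
(x_3, y_3) = (513·526337 + 257·32·32832, 513·32832 + 32·526337) = (540021249, 33685600)
(x_4, y_4) = (513·540021249 + 257·32·33685600, 513·33685600 + 32·540021249) = (554061275137, 34561392768)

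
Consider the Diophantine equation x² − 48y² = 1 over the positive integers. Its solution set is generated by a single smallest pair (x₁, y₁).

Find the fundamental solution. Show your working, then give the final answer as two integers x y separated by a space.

7 1

[6; 1,12] for √48; ℓ=2 ⇒ convergent index 1
k=0  a_k=6  p_k/q_k = 6/1
k=1  a_k=1  p_k/q_k = 7/1
(x₁, y₁) = (7, 1);  7² − 48·1² = 1 ✓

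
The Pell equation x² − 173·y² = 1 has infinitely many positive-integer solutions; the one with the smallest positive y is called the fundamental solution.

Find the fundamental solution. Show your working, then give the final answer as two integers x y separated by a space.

√173 = [13; 6,1,1,6,26, …], period ℓ=5 (odd) → k=9
i=0: a=13 ⇒ p=13, q=1
i=1: a=6 ⇒ p=79, q=6
…
i=3: a=1 ⇒ p=171, q=13
…
i=5: a=26 ⇒ p=29239, q=2223
…
i=7: a=1 ⇒ p=205791, q=15646
i=8: a=1 ⇒ p=382343, q=29069
i=9: a=6 ⇒ p=2499849, q=190060
fundamental: x₁=2499849, y₁=190060  (since 6249245022801 − 173·36122803600 = 1)

2499849 190060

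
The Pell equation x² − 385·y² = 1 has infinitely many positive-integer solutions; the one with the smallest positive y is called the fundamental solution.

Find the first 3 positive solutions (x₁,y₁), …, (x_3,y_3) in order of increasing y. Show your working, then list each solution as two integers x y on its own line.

√385 → a₀=19, period (1,1,1,1,1,…,1,1,38); ℓ=16 even so k=15
a_0=19:  p_0=19·1+0=19,  q_0=19·0+1=1
a_1=1:  p_1=1·19+1=20,  q_1=1·1+0=1
a_2=1:  p_2=1·20+19=39,  q_2=1·1+1=2
a_3=1:  p_3=1·39+20=59,  q_3=1·2+1=3
…
a_5=1:  p_5=1·98+59=157,  q_5=1·5+3=8
a_6=3:  p_6=3·157+98=569,  q_6=3·8+5=29
…
a_8=2:  p_8=2·726+569=2021,  q_8=2·37+29=103
…
a_11=1:  p_11=1·10262+2747=13009,  q_11=1·523+140=663
…
a_13=1:  p_13=1·23271+13009=36280,  q_13=1·1186+663=1849
a_14=1:  p_14=1·36280+23271=59551,  q_14=1·1849+1186=3035
a_15=1:  p_15=1·59551+36280=95831,  q_15=1·3035+1849=4884
fundamental: x₁=95831, y₁=4884  (since 9183580561 − 385·23853456 = 1)
(95831+4884√385)^2 = 18367161121 + 936077208√385
(95831+4884√385)^3 = 3520286834677271 + 179410429834812√385

95831 4884
18367161121 936077208
3520286834677271 179410429834812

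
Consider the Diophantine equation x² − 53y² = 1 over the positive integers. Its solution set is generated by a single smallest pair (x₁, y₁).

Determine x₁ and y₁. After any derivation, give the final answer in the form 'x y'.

66249 9100

d=53: √d = [7; 3,1,1,3,14] (ℓ=5, odd), read p_9/q_9
a_0=7:  p_0=7·1+0=7,  q_0=7·0+1=1
…
a_2=1:  p_2=1·22+7=29,  q_2=1·3+1=4
a_3=1:  p_3=1·29+22=51,  q_3=1·4+3=7
a_4=3:  p_4=3·51+29=182,  q_4=3·7+4=25
…
a_8=1:  p_8=1·10578+7979=18557,  q_8=1·1453+1096=2549
a_9=3:  p_9=3·18557+10578=66249,  q_9=3·2549+1453=9100
(x₁, y₁) = (66249, 9100);  66249² − 53·9100² = 1 ✓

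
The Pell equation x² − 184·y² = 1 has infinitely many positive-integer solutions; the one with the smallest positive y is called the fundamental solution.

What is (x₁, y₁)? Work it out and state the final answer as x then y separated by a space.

√184 → a₀=13, period (1,1,3,2,1,2,1,2,3,1,1,26); ℓ=12 even so k=11
a_0=13:  p_0=13·1+0=13,  q_0=13·0+1=1
a_1=1:  p_1=1·13+1=14,  q_1=1·1+0=1
a_2=1:  p_2=1·14+13=27,  q_2=1·1+1=2
…
a_4=2:  p_4=2·95+27=217,  q_4=2·7+2=16
a_5=1:  p_5=1·217+95=312,  q_5=1·16+7=23
a_6=2:  p_6=2·312+217=841,  q_6=2·23+16=62
…
a_8=2:  p_8=2·1153+841=3147,  q_8=2·85+62=232
a_9=3:  p_9=3·3147+1153=10594,  q_9=3·232+85=781
a_10=1:  p_10=1·10594+3147=13741,  q_10=1·781+232=1013
a_11=1:  p_11=1·13741+10594=24335,  q_11=1·1013+781=1794
fundamental: x₁=24335, y₁=1794  (since 592192225 − 184·3218436 = 1)

24335 1794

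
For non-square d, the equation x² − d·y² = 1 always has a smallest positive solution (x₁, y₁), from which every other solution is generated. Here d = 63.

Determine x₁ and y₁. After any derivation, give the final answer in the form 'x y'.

8 1

√63 → a₀=7, period (1,14); ℓ=2 even so k=1
a_0=7:  p_0=7·1+0=7,  q_0=7·0+1=1
a_1=1:  p_1=1·7+1=8,  q_1=1·1+0=1
→ (8, 1).  Check: 8²=64, 63·1²=63, difference 1.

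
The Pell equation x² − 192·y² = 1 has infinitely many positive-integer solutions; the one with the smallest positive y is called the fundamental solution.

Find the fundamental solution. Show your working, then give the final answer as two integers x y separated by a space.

[13; 1,5,1,26] for √192; ℓ=4 ⇒ convergent index 3
i=0: a=13 ⇒ p=13, q=1
i=1: a=1 ⇒ p=14, q=1
i=2: a=5 ⇒ p=83, q=6
i=3: a=1 ⇒ p=97, q=7
→ (97, 7).  Check: 97²=9409, 192·7²=9408, difference 1.

97 7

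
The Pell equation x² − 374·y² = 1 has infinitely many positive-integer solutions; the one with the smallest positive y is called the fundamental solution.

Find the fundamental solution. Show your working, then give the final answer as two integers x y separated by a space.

3365 174

√374 = [19; 2,1,18,1,2,38, …], period ℓ=6 (even) → k=5
step 0: (19, 1)  from 19·(1,0) + (0,1)
step 1: (39, 2)  from 2·(19,1) + (1,0)
step 2: (58, 3)  from 1·(39,2) + (19,1)
…
step 4: (1141, 59)  from 1·(1083,56) + (58,3)
step 5: (3365, 174)  from 2·(1141,59) + (1083,56)
fundamental: x₁=3365, y₁=174  (since 11323225 − 374·30276 = 1)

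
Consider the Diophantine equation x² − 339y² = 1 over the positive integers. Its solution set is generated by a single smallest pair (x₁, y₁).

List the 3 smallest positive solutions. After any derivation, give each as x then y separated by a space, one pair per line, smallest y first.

√339 → a₀=18, period (2,2,2,1,17,1,2,2,2,36); ℓ=10 even so k=9
i=0: a=18 ⇒ p=18, q=1
…
i=3: a=2 ⇒ p=221, q=12
…
i=8: a=2 ⇒ p=40359, q=2192
i=9: a=2 ⇒ p=97970, q=5321
(x₁, y₁) = (97970, 5321);  97970² − 339·5321² = 1 ✓
n=2: (97970,5321)∘(97970,5321) = (97970·97970+339·5321·5321, 97970·5321+5321·97970) = (19196241799,1042596740)
n=3: (19196241799,1042596740)∘(97970,5321) = (97970·19196241799+339·5321·1042596740, 97970·1042596740+5321·19196241799) = (3761311617998090,204286405230279)

97970 5321
19196241799 1042596740
3761311617998090 204286405230279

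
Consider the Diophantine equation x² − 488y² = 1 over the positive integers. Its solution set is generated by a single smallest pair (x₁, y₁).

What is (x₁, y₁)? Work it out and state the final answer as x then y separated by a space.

243 11

√488 = [22; 11,44, …], period ℓ=2 (even) → k=1
step 0: (22, 1)  from 22·(1,0) + (0,1)
step 1: (243, 11)  from 11·(22,1) + (1,0)
(x₁, y₁) = (243, 11);  243² − 488·11² = 1 ✓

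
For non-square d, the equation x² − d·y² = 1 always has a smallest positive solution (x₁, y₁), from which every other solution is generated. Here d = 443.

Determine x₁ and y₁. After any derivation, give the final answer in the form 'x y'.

442 21

√443 → a₀=21, period (21,42); ℓ=2 even so k=1
a_0=21:  p_0=21·1+0=21,  q_0=21·0+1=1
a_1=21:  p_1=21·21+1=442,  q_1=21·1+0=21
→ (442, 21).  Check: 442²=195364, 443·21²=195363, difference 1.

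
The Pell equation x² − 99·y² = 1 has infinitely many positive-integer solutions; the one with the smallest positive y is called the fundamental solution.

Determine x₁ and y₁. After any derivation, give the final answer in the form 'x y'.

[9; 1,18] for √99; ℓ=2 ⇒ convergent index 1
step 0: (9, 1)  from 9·(1,0) + (0,1)
step 1: (10, 1)  from 1·(9,1) + (1,0)
(x₁, y₁) = (10, 1);  10² − 99·1² = 1 ✓

10 1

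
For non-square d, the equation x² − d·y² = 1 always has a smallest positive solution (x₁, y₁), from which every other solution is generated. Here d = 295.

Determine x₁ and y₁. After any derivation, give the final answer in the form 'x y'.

[17; 5,1,2,3,2,6,2,3,2,1,5,34] for √295; ℓ=12 ⇒ convergent index 11
step 0: (17, 1)  from 17·(1,0) + (0,1)
…
step 5: (2250, 131)  from 2·(979,57) + (292,17)
…
step 10: (355517, 20699)  from 1·(247414,14405) + (108103,6294)
step 11: (2024999, 117900)  from 5·(355517,20699) + (247414,14405)
(x₁, y₁) = (2024999, 117900);  2024999² − 295·117900² = 1 ✓

2024999 117900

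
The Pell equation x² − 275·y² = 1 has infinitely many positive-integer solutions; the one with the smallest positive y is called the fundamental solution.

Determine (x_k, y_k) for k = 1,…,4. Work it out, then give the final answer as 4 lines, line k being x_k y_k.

199 12
79201 4776
31521799 1900836
12545596801 756527952

d=275: √d = [16; 1,1,2,1,1,32] (ℓ=6, even), read p_5/q_5
i=0: a=16 ⇒ p=16, q=1
…
i=3: a=2 ⇒ p=83, q=5
i=4: a=1 ⇒ p=116, q=7
i=5: a=1 ⇒ p=199, q=12
→ (199, 12).  Check: 199²=39601, 275·12²=39600, difference 1.
k=2:  x_2 = 199·199+275·12·12 = 79201,  y_2 = 199·12+12·199 = 4776
k=3:  x_3 = 199·79201+275·12·4776 = 31521799,  y_3 = 199·4776+12·79201 = 1900836
k=4:  x_4 = 199·31521799+275·12·1900836 = 12545596801,  y_4 = 199·1900836+12·31521799 = 756527952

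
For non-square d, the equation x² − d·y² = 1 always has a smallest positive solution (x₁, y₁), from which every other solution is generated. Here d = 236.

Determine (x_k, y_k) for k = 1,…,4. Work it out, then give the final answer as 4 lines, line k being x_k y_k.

561799 36570
631236232801 41089978860
709255768702176199 46168618067101710
796918363201596536611201 51874966922918257173720

√236 → a₀=15, period (2,1,3,5,1,6,1,5,3,1,2,30); ℓ=12 even so k=11
i=0: a=15 ⇒ p=15, q=1
…
i=2: a=1 ⇒ p=46, q=3
i=3: a=3 ⇒ p=169, q=11
i=4: a=5 ⇒ p=891, q=58
i=5: a=1 ⇒ p=1060, q=69
…
i=7: a=1 ⇒ p=8311, q=541
…
i=10: a=1 ⇒ p=203535, q=13249
i=11: a=2 ⇒ p=561799, q=36570
fundamental: x₁=561799, y₁=36570  (since 315618116401 − 236·1337364900 = 1)
(561799+36570√236)^2 = 631236232801 + 41089978860√236
(561799+36570√236)^3 = 709255768702176199 + 46168618067101710√236
(561799+36570√236)^4 = 796918363201596536611201 + 51874966922918257173720√236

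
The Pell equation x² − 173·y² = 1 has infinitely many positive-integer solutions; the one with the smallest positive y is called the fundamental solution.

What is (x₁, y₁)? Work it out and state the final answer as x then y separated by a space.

2499849 190060

d=173: √d = [13; 6,1,1,6,26] (ℓ=5, odd), read p_9/q_9
step 0: (13, 1)  from 13·(1,0) + (0,1)
step 1: (79, 6)  from 6·(13,1) + (1,0)
step 2: (92, 7)  from 1·(79,6) + (13,1)
step 3: (171, 13)  from 1·(92,7) + (79,6)
step 4: (1118, 85)  from 6·(171,13) + (92,7)
step 5: (29239, 2223)  from 26·(1118,85) + (171,13)
step 6: (176552, 13423)  from 6·(29239,2223) + (1118,85)
step 7: (205791, 15646)  from 1·(176552,13423) + (29239,2223)
step 8: (382343, 29069)  from 1·(205791,15646) + (176552,13423)
step 9: (2499849, 190060)  from 6·(382343,29069) + (205791,15646)
fundamental: x₁=2499849, y₁=190060  (since 6249245022801 − 173·36122803600 = 1)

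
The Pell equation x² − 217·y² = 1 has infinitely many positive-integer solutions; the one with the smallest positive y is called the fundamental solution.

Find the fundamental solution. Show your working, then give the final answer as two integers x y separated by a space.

3844063 260952

√217 → a₀=14, period (1,2,1,2,1,…,2,1,28); ℓ=16 even so k=15
step 0: (14, 1)  from 14·(1,0) + (0,1)
step 1: (15, 1)  from 1·(14,1) + (1,0)
step 2: (44, 3)  from 2·(15,1) + (14,1)
step 3: (59, 4)  from 1·(44,3) + (15,1)
…
step 6: (383, 26)  from 1·(221,15) + (162,11)
…
step 8: (15055, 1022)  from 4·(3668,249) + (383,26)
step 9: (139163, 9447)  from 9·(15055,1022) + (3668,249)
step 10: (154218, 10469)  from 1·(139163,9447) + (15055,1022)
step 11: (293381, 19916)  from 1·(154218,10469) + (139163,9447)
step 12: (740980, 50301)  from 2·(293381,19916) + (154218,10469)
step 13: (1034361, 70217)  from 1·(740980,50301) + (293381,19916)
step 14: (2809702, 190735)  from 2·(1034361,70217) + (740980,50301)
step 15: (3844063, 260952)  from 1·(2809702,190735) + (1034361,70217)
fundamental: x₁=3844063, y₁=260952  (since 14776820347969 − 217·68095946304 = 1)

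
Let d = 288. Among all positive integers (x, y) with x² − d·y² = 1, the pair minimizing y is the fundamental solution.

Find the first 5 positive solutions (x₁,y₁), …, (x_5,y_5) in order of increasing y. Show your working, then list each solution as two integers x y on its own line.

17 1
577 34
19601 1155
665857 39236
22619537 1332869

d=288: √d = [16; 1,32] (ℓ=2, even), read p_1/q_1
step 0: (16, 1)  from 16·(1,0) + (0,1)
step 1: (17, 1)  from 1·(16,1) + (1,0)
(x₁, y₁) = (17, 1);  17² − 288·1² = 1 ✓
n=2: (17,1)∘(17,1) = (17·17+288·1·1, 17·1+1·17) = (577,34)
n=3: (577,34)∘(17,1) = (17·577+288·1·34, 17·34+1·577) = (19601,1155)
n=4: (19601,1155)∘(17,1) = (17·19601+288·1·1155, 17·1155+1·19601) = (665857,39236)
n=5: (665857,39236)∘(17,1) = (17·665857+288·1·39236, 17·39236+1·665857) = (22619537,1332869)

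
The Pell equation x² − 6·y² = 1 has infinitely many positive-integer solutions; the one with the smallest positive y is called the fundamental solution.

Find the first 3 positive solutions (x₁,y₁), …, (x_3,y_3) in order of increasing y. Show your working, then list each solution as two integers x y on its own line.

[2; 2,4] for √6; ℓ=2 ⇒ convergent index 1
i=0: a=2 ⇒ p=2, q=1
i=1: a=2 ⇒ p=5, q=2
(x₁, y₁) = (5, 2);  5² − 6·2² = 1 ✓
n=2: (5,2)∘(5,2) = (5·5+6·2·2, 5·2+2·5) = (49,20)
n=3: (49,20)∘(5,2) = (5·49+6·2·20, 5·20+2·49) = (485,198)

5 2
49 20
485 198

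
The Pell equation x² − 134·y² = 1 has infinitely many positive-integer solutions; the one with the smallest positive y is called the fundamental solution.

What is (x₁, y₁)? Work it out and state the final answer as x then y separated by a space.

d=134: √d = [11; 1,1,2,1,3,…,1,1,22] (ℓ=14, even), read p_13/q_13
i=0: a=11 ⇒ p=11, q=1
i=1: a=1 ⇒ p=12, q=1
…
i=7: a=10 ⇒ p=4121, q=356
…
i=9: a=3 ⇒ p=17630, q=1523
…
i=12: a=1 ⇒ p=84029, q=7259
i=13: a=1 ⇒ p=145925, q=12606
→ (145925, 12606).  Check: 145925²=21294105625, 134·12606²=21294105624, difference 1.

145925 12606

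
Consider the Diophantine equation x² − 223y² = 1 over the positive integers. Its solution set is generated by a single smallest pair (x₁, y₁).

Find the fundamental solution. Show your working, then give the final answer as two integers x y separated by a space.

224 15

[14; 1,13,1,28] for √223; ℓ=4 ⇒ convergent index 3
a_0=14:  p_0=14·1+0=14,  q_0=14·0+1=1
…
a_2=13:  p_2=13·15+14=209,  q_2=13·1+1=14
a_3=1:  p_3=1·209+15=224,  q_3=1·14+1=15
(x₁, y₁) = (224, 15);  224² − 223·15² = 1 ✓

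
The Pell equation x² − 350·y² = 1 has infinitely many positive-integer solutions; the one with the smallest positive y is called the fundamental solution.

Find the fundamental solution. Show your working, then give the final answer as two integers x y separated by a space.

449 24

[18; 1,2,2,2,1,36] for √350; ℓ=6 ⇒ convergent index 5
step 0: (18, 1)  from 18·(1,0) + (0,1)
…
step 4: (318, 17)  from 2·(131,7) + (56,3)
step 5: (449, 24)  from 1·(318,17) + (131,7)
→ (449, 24).  Check: 449²=201601, 350·24²=201600, difference 1.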